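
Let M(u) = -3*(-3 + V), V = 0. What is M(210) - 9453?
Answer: -9444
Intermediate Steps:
M(u) = 9 (M(u) = -3*(-3 + 0) = -3*(-3) = 9)
M(210) - 9453 = 9 - 9453 = -9444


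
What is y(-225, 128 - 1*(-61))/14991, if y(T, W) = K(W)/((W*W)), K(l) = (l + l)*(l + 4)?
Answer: 386/2833299 ≈ 0.00013624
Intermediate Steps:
K(l) = 2*l*(4 + l) (K(l) = (2*l)*(4 + l) = 2*l*(4 + l))
y(T, W) = 2*(4 + W)/W (y(T, W) = (2*W*(4 + W))/((W*W)) = (2*W*(4 + W))/(W²) = (2*W*(4 + W))/W² = 2*(4 + W)/W)
y(-225, 128 - 1*(-61))/14991 = (2 + 8/(128 - 1*(-61)))/14991 = (2 + 8/(128 + 61))*(1/14991) = (2 + 8/189)*(1/14991) = (386/189)*(1/14991) = 386/2833299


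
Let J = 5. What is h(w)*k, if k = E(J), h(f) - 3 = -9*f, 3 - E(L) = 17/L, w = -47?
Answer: -852/5 ≈ -170.40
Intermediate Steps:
E(L) = 3 - 17/L
h(f) = 3 - 9*f
k = -⅖ (k = 3 - 17/5 = -⅖ ≈ -0.40000)
h(w)*k = (3 - 9*(-47))*(-⅖) = (3 + 423)*(-⅖) = 426*(-⅖) = -852/5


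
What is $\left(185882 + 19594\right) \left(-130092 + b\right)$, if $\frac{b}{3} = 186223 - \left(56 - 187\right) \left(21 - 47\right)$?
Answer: $85962733884$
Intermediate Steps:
$b = 548451$ ($b = 3 \left(186223 - \left(56 - 187\right) \left(21 - 47\right)\right) = 3 \left(186223 - - 131 \left(21 - 47\right)\right) = 3 \left(186223 - \left(-131\right) \left(-26\right)\right) = 3 \left(186223 - 3406\right) = 3 \cdot 182817 = 548451$)
$\left(185882 + 19594\right) \left(-130092 + b\right) = \left(185882 + 19594\right) \left(-130092 + 548451\right) = 205476 \cdot 418359 = 85962733884$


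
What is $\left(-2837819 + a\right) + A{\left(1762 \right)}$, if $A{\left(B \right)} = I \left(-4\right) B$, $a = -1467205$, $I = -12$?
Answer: $-4220448$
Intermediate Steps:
$A{\left(B \right)} = 48 B$ ($A{\left(B \right)} = \left(-12\right) \left(-4\right) B = 48 B$)
$\left(-2837819 + a\right) + A{\left(1762 \right)} = \left(-2837819 - 1467205\right) + 48 \cdot 1762 = -4305024 + 84576 = -4220448$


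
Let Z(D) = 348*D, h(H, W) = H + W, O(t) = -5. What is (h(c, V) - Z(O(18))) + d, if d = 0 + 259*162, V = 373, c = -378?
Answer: 43693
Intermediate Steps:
d = 41958 (d = 0 + 41958 = 41958)
(h(c, V) - Z(O(18))) + d = ((-378 + 373) - 348*(-5)) + 41958 = (-5 - 1*(-1740)) + 41958 = (-5 + 1740) + 41958 = 1735 + 41958 = 43693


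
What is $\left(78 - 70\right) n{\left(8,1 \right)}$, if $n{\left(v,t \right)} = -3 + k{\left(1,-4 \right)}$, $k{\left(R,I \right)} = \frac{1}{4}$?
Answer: $-22$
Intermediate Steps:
$k{\left(R,I \right)} = \frac{1}{4}$
$n{\left(v,t \right)} = - \frac{11}{4}$ ($n{\left(v,t \right)} = -3 + \frac{1}{4} = - \frac{11}{4}$)
$\left(78 - 70\right) n{\left(8,1 \right)} = \left(78 - 70\right) \left(- \frac{11}{4}\right) = 8 \left(- \frac{11}{4}\right) = -22$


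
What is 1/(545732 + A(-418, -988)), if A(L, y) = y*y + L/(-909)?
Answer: 909/1383385702 ≈ 6.5708e-7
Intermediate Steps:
A(L, y) = y² - L/909 (A(L, y) = y² + L*(-1/909) = y² - L/909)
1/(545732 + A(-418, -988)) = 1/(545732 + ((-988)² - 1/909*(-418))) = 1/(545732 + (976144 + 418/909)) = 1/(545732 + 887315314/909) = 1/(1383385702/909) = 909/1383385702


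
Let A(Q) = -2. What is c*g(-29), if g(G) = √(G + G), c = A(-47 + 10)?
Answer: -2*I*√58 ≈ -15.232*I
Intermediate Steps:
c = -2
g(G) = √2*√G (g(G) = √(2*G) = √2*√G)
c*g(-29) = -2*√2*√(-29) = -2*√2*I*√29 = -2*I*√58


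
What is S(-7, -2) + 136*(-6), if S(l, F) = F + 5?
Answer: -813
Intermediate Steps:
S(l, F) = 5 + F
S(-7, -2) + 136*(-6) = (5 - 2) + 136*(-6) = 3 - 816 = -813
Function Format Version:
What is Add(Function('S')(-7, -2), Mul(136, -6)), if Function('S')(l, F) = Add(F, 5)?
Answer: -813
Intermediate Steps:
Function('S')(l, F) = Add(5, F)
Add(Function('S')(-7, -2), Mul(136, -6)) = Add(Add(5, -2), Mul(136, -6)) = Add(3, -816) = -813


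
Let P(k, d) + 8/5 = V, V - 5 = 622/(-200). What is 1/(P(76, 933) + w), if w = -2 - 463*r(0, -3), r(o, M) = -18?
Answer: 100/833229 ≈ 0.00012001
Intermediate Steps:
V = 189/100 (V = 5 + 622/(-200) = 5 + 622*(-1/200) = 5 - 311/100 = 189/100 ≈ 1.8900)
P(k, d) = 29/100 (P(k, d) = -8/5 + 189/100 = 29/100)
w = 8332 (w = -2 - 463*(-18) = -2 + 8334 = 8332)
1/(P(76, 933) + w) = 1/(29/100 + 8332) = 1/(833229/100) = 100/833229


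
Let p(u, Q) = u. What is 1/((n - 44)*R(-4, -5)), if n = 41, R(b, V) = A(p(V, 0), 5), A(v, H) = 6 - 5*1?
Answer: -⅓ ≈ -0.33333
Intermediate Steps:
A(v, H) = 1 (A(v, H) = 6 - 5 = 1)
R(b, V) = 1
1/((n - 44)*R(-4, -5)) = 1/((41 - 44)*1) = 1/(-3*1) = 1/(-3) = -⅓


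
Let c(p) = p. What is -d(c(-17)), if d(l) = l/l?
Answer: -1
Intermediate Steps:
d(l) = 1
-d(c(-17)) = -1*1 = -1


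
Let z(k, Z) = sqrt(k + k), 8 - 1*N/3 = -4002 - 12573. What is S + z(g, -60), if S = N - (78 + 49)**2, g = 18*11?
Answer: 33620 + 6*sqrt(11) ≈ 33640.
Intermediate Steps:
N = 49749 (N = 24 - 3*(-4002 - 12573) = 24 - 3*(-16575) = 24 + 49725 = 49749)
g = 198
z(k, Z) = sqrt(2)*sqrt(k) (z(k, Z) = sqrt(2*k) = sqrt(2)*sqrt(k))
S = 33620 (S = 49749 - (78 + 49)**2 = 49749 - 1*127**2 = 49749 - 1*16129 = 49749 - 16129 = 33620)
S + z(g, -60) = 33620 + sqrt(2)*sqrt(198) = 33620 + sqrt(2)*(3*sqrt(22)) = 33620 + 6*sqrt(11)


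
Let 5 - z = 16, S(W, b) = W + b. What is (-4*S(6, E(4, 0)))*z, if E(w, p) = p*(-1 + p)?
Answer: 264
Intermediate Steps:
z = -11 (z = 5 - 1*16 = 5 - 16 = -11)
(-4*S(6, E(4, 0)))*z = -4*(6 + 0*(-1 + 0))*(-11) = -4*(6 + 0*(-1))*(-11) = -4*(6 + 0)*(-11) = -4*6*(-11) = -24*(-11) = 264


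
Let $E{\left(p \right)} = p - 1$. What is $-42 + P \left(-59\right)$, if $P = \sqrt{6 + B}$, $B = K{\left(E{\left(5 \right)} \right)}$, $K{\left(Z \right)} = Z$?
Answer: $-42 - 59 \sqrt{10} \approx -228.57$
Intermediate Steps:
$E{\left(p \right)} = -1 + p$ ($E{\left(p \right)} = p - 1 = -1 + p$)
$B = 4$ ($B = -1 + 5 = 4$)
$P = \sqrt{10}$ ($P = \sqrt{6 + 4} = \sqrt{10} \approx 3.1623$)
$-42 + P \left(-59\right) = -42 + \sqrt{10} \left(-59\right) = -42 - 59 \sqrt{10}$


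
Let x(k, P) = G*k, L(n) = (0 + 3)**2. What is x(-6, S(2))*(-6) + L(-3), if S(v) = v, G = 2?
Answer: 81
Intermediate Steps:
L(n) = 9 (L(n) = 3**2 = 9)
x(k, P) = 2*k
x(-6, S(2))*(-6) + L(-3) = (2*(-6))*(-6) + 9 = -12*(-6) + 9 = 72 + 9 = 81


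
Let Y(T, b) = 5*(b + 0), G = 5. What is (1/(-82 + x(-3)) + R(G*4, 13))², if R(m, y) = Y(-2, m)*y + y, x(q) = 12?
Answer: 8447264281/4900 ≈ 1.7239e+6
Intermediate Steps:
Y(T, b) = 5*b
R(m, y) = y + 5*m*y (R(m, y) = (5*m)*y + y = 5*m*y + y = y + 5*m*y)
(1/(-82 + x(-3)) + R(G*4, 13))² = (1/(-82 + 12) + 13*(1 + 5*(5*4)))² = (1/(-70) + 13*(1 + 5*20))² = (-1/70 + 13*(1 + 100))² = (-1/70 + 13*101)² = (-1/70 + 1313)² = (91909/70)² = 8447264281/4900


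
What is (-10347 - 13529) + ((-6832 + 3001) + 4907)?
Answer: -22800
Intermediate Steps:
(-10347 - 13529) + ((-6832 + 3001) + 4907) = -23876 + (-3831 + 4907) = -23876 + 1076 = -22800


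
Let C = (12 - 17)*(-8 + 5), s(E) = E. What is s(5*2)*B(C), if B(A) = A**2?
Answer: 2250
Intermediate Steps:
C = 15 (C = -5*(-3) = 15)
s(5*2)*B(C) = (5*2)*15**2 = 10*225 = 2250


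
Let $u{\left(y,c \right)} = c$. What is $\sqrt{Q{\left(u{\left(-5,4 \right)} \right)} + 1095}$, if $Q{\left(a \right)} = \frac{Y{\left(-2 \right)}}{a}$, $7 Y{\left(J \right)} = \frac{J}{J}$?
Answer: $\frac{\sqrt{214627}}{14} \approx 33.091$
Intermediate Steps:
$Y{\left(J \right)} = \frac{1}{7}$ ($Y{\left(J \right)} = \frac{J \frac{1}{J}}{7} = \frac{1}{7} \cdot 1 = \frac{1}{7}$)
$Q{\left(a \right)} = \frac{1}{7 a}$
$\sqrt{Q{\left(u{\left(-5,4 \right)} \right)} + 1095} = \sqrt{\frac{1}{7 \cdot 4} + 1095} = \sqrt{\frac{1}{7} \cdot \frac{1}{4} + 1095} = \sqrt{\frac{1}{28} + 1095} = \sqrt{\frac{30661}{28}} = \frac{\sqrt{214627}}{14}$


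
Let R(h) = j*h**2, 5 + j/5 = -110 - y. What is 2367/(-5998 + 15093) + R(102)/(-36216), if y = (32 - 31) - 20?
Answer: 632019801/4574785 ≈ 138.15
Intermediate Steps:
y = -19 (y = 1 - 20 = -19)
j = -480 (j = -25 + 5*(-110 - 1*(-19)) = -25 + 5*(-110 + 19) = -25 + 5*(-91) = -25 - 455 = -480)
R(h) = -480*h**2
2367/(-5998 + 15093) + R(102)/(-36216) = 2367/(-5998 + 15093) - 480*102**2/(-36216) = 2367/9095 - 480*10404*(-1/36216) = 2367*(1/9095) - 4993920*(-1/36216) = 2367/9095 + 69360/503 = 632019801/4574785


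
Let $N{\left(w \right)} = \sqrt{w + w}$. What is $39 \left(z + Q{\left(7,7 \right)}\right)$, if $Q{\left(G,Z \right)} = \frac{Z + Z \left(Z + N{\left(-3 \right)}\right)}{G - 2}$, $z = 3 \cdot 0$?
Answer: $\frac{2184}{5} + \frac{273 i \sqrt{6}}{5} \approx 436.8 + 133.74 i$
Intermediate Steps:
$N{\left(w \right)} = \sqrt{2} \sqrt{w}$ ($N{\left(w \right)} = \sqrt{2 w} = \sqrt{2} \sqrt{w}$)
$z = 0$
$Q{\left(G,Z \right)} = \frac{Z + Z \left(Z + i \sqrt{6}\right)}{-2 + G}$ ($Q{\left(G,Z \right)} = \frac{Z + Z \left(Z + \sqrt{2} \sqrt{-3}\right)}{G - 2} = \frac{Z + Z \left(Z + \sqrt{2} i \sqrt{3}\right)}{-2 + G} = \frac{Z + Z \left(Z + i \sqrt{6}\right)}{-2 + G}$)
$39 \left(z + Q{\left(7,7 \right)}\right) = 39 \left(0 + \frac{7 \left(1 + 7 + i \sqrt{6}\right)}{-2 + 7}\right) = 39 \left(0 + \frac{7 \left(8 + i \sqrt{6}\right)}{5}\right) = 39 \left(0 + 7 \cdot \frac{1}{5} \left(8 + i \sqrt{6}\right)\right) = 39 \left(0 + \left(\frac{56}{5} + \frac{7 i \sqrt{6}}{5}\right)\right) = 39 \left(\frac{56}{5} + \frac{7 i \sqrt{6}}{5}\right) = \frac{2184}{5} + \frac{273 i \sqrt{6}}{5}$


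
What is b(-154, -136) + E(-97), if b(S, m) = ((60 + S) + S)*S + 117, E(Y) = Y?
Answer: 38212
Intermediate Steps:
b(S, m) = 117 + S*(60 + 2*S) (b(S, m) = (60 + 2*S)*S + 117 = S*(60 + 2*S) + 117 = 117 + S*(60 + 2*S))
b(-154, -136) + E(-97) = (117 + 2*(-154)² + 60*(-154)) - 97 = (117 + 2*23716 - 9240) - 97 = (117 + 47432 - 9240) - 97 = 38309 - 97 = 38212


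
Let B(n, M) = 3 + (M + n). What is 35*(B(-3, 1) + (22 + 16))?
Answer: 1365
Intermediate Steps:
B(n, M) = 3 + M + n
35*(B(-3, 1) + (22 + 16)) = 35*((3 + 1 - 3) + (22 + 16)) = 35*(1 + 38) = 35*39 = 1365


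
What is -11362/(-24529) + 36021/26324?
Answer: 62244863/33984284 ≈ 1.8316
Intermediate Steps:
-11362/(-24529) + 36021/26324 = -11362*(-1/24529) + 36021*(1/26324) = 598/1291 + 36021/26324 = 62244863/33984284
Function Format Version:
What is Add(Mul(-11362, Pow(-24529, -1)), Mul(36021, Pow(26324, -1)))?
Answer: Rational(62244863, 33984284) ≈ 1.8316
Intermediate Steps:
Add(Mul(-11362, Pow(-24529, -1)), Mul(36021, Pow(26324, -1))) = Add(Mul(-11362, Rational(-1, 24529)), Mul(36021, Rational(1, 26324))) = Add(Rational(598, 1291), Rational(36021, 26324)) = Rational(62244863, 33984284)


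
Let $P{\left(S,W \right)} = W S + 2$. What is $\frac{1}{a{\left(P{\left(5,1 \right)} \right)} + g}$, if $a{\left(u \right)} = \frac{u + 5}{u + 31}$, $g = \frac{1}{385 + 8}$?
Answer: $\frac{7467}{2377} \approx 3.1414$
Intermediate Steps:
$g = \frac{1}{393} \approx 0.0025445$
$P{\left(S,W \right)} = 2 + S W$ ($P{\left(S,W \right)} = S W + 2 = 2 + S W$)
$a{\left(u \right)} = \frac{5 + u}{31 + u}$
$\frac{1}{a{\left(P{\left(5,1 \right)} \right)} + g} = \frac{1}{\frac{5 + \left(2 + 5 \cdot 1\right)}{31 + \left(2 + 5 \cdot 1\right)} + \frac{1}{393}} = \frac{1}{\frac{5 + \left(2 + 5\right)}{31 + \left(2 + 5\right)} + \frac{1}{393}} = \frac{1}{\frac{5 + 7}{31 + 7} + \frac{1}{393}} = \frac{1}{\frac{1}{38} \cdot 12 + \frac{1}{393}} = \frac{1}{\frac{6}{19} + \frac{1}{393}} = \frac{1}{\frac{2377}{7467}} = \frac{7467}{2377}$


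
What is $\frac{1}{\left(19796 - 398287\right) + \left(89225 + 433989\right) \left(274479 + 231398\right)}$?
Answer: $\frac{1}{264681550187} \approx 3.7781 \cdot 10^{-12}$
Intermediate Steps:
$\frac{1}{\left(19796 - 398287\right) + \left(89225 + 433989\right) \left(274479 + 231398\right)} = \frac{1}{\left(19796 - 398287\right) + 523214 \cdot 505877} = \frac{1}{-378491 + 264681928678} = \frac{1}{264681550187}$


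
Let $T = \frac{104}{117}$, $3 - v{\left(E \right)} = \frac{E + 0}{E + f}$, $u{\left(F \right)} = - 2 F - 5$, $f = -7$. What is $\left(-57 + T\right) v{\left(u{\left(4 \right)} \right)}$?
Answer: $- \frac{4747}{36} \approx -131.86$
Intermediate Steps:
$u{\left(F \right)} = -5 - 2 F$
$v{\left(E \right)} = 3 - \frac{E}{-7 + E}$ ($v{\left(E \right)} = 3 - \frac{E + 0}{E - 7} = 3 - \frac{E}{-7 + E}$)
$T = \frac{8}{9}$ ($T = 104 \cdot \frac{1}{117} = \frac{8}{9} \approx 0.88889$)
$\left(-57 + T\right) v{\left(u{\left(4 \right)} \right)} = \left(-57 + \frac{8}{9}\right) \frac{-21 + 2 \left(-5 - 8\right)}{-7 - 13} = - \frac{505 \frac{-21 + 2 \left(-5 - 8\right)}{-7 - 13}}{9} = - \frac{505 \frac{-21 + 2 \left(-13\right)}{-7 - 13}}{9} = - \frac{505 \frac{-21 - 26}{-20}}{9} = - \frac{505 \left(\left(- \frac{1}{20}\right) \left(-47\right)\right)}{9} = \left(- \frac{505}{9}\right) \frac{47}{20} = - \frac{4747}{36}$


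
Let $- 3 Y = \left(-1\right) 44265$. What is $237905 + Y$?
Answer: $252660$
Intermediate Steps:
$Y = 14755$ ($Y = - \frac{\left(-1\right) 44265}{3} = \left(- \frac{1}{3}\right) \left(-44265\right) = 14755$)
$237905 + Y = 237905 + 14755 = 252660$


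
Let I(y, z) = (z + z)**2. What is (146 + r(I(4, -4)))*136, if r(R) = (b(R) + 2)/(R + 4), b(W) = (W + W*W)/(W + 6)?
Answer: 139852/7 ≈ 19979.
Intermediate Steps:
b(W) = (W + W**2)/(6 + W)
I(y, z) = 4*z**2 (I(y, z) = (2*z)**2 = 4*z**2)
r(R) = (2 + R*(1 + R)/(6 + R))/(4 + R) (r(R) = (R*(1 + R)/(6 + R) + 2)/(R + 4) = (2 + R*(1 + R)/(6 + R))/(4 + R))
(146 + r(I(4, -4)))*136 = (146 + (12 + 2*(4*(-4)**2) + (4*(-4)**2)*(1 + 4*(-4)**2))/((4 + 4*(-4)**2)*(6 + 4*(-4)**2)))*136 = (146 + (12 + 2*(4*16) + (4*16)*(1 + 4*16))/((4 + 4*16)*(6 + 4*16)))*136 = (146 + (12 + 2*64 + 64*(1 + 64))/((4 + 64)*(6 + 64)))*136 = (146 + (12 + 128 + 64*65)/(68*70))*136 = (146 + (1/68)*(1/70)*(12 + 128 + 4160))*136 = (146 + (1/68)*(1/70)*4300)*136 = (146 + 215/238)*136 = (34963/238)*136 = 139852/7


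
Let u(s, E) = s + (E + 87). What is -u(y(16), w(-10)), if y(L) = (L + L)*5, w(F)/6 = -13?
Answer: -169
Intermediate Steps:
w(F) = -78 (w(F) = 6*(-13) = -78)
y(L) = 10*L (y(L) = (2*L)*5 = 10*L)
u(s, E) = 87 + E + s (u(s, E) = s + (87 + E) = 87 + E + s)
-u(y(16), w(-10)) = -(87 - 78 + 10*16) = -(87 - 78 + 160) = -1*169 = -169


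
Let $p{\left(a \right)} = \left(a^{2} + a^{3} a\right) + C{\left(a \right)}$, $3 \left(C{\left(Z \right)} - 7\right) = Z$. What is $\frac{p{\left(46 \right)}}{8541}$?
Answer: $\frac{13438783}{25623} \approx 524.48$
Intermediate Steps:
$C{\left(Z \right)} = 7 + \frac{Z}{3}$
$p{\left(a \right)} = 7 + a^{2} + a^{4} + \frac{a}{3}$ ($p{\left(a \right)} = \left(a^{2} + a^{3} a\right) + \left(7 + \frac{a}{3}\right) = \left(a^{2} + a^{4}\right) + \left(7 + \frac{a}{3}\right) = 7 + a^{2} + a^{4} + \frac{a}{3}$)
$\frac{p{\left(46 \right)}}{8541} = \frac{7 + 46^{2} + 46^{4} + \frac{1}{3} \cdot 46}{8541} = \left(7 + 2116 + 4477456 + \frac{46}{3}\right) \frac{1}{8541} = \frac{13438783}{3} \cdot \frac{1}{8541} = \frac{13438783}{25623}$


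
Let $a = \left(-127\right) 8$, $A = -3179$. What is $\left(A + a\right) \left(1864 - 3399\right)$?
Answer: $6439325$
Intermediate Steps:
$a = -1016$
$\left(A + a\right) \left(1864 - 3399\right) = \left(-3179 - 1016\right) \left(1864 - 3399\right) = \left(-4195\right) \left(-1535\right) = 6439325$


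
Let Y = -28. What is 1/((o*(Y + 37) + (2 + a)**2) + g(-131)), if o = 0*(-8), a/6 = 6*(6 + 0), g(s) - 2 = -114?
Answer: 1/47412 ≈ 2.1092e-5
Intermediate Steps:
g(s) = -112 (g(s) = 2 - 114 = -112)
a = 216 (a = 6*(6*(6 + 0)) = 6*(6*6) = 6*36 = 216)
o = 0
1/((o*(Y + 37) + (2 + a)**2) + g(-131)) = 1/((0*(-28 + 37) + (2 + 216)**2) - 112) = 1/((0*9 + 218**2) - 112) = 1/((0 + 47524) - 112) = 1/(47524 - 112) = 1/47412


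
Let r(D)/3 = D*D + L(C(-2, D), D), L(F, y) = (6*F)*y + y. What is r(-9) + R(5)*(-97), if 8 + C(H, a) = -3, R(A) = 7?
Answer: 1319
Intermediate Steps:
C(H, a) = -11 (C(H, a) = -8 - 3 = -11)
L(F, y) = y + 6*F*y (L(F, y) = 6*F*y + y = y + 6*F*y)
r(D) = -195*D + 3*D² (r(D) = 3*(D*D + D*(1 + 6*(-11))) = 3*(D² + D*(1 - 66)) = 3*(D² + D*(-65)) = 3*(D² - 65*D) = -195*D + 3*D²)
r(-9) + R(5)*(-97) = 3*(-9)*(-65 - 9) + 7*(-97) = 3*(-9)*(-74) - 679 = 1998 - 679 = 1319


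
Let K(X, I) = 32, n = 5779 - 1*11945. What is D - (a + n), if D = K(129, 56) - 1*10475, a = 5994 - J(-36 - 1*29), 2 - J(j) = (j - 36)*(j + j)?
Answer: -23399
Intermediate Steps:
J(j) = 2 - 2*j*(-36 + j) (J(j) = 2 - (j - 36)*(j + j) = 2 - (-36 + j)*2*j = 2 - 2*j*(-36 + j))
n = -6166 (n = 5779 - 11945 = -6166)
a = 19122 (a = 5994 - (2 - 2*(-36 - 1*29)² + 72*(-36 - 1*29)) = 5994 - (2 - 2*(-36 - 29)² + 72*(-36 - 29)) = 5994 - (2 - 2*(-65)² + 72*(-65)) = 5994 - (2 - 2*4225 - 4680) = 5994 - (2 - 8450 - 4680) = 5994 - 1*(-13128) = 5994 + 13128 = 19122)
D = -10443 (D = 32 - 1*10475 = 32 - 10475 = -10443)
D - (a + n) = -10443 - (19122 - 6166) = -10443 - 1*12956 = -10443 - 12956 = -23399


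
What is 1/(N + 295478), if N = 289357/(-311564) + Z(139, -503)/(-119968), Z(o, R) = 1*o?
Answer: 9344427488/2761064056077271 ≈ 3.3844e-6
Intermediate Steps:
Z(o, R) = o
N = -8689221993/9344427488 (N = 289357/(-311564) + 139/(-119968) = 289357*(-1/311564) + 139*(-1/119968) = -289357/311564 - 139/119968 = -8689221993/9344427488 ≈ -0.92988)
1/(N + 295478) = 1/(-8689221993/9344427488 + 295478) = 1/(2761064056077271/9344427488) = 9344427488/2761064056077271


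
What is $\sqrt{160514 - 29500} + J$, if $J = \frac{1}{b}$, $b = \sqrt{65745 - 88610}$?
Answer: $\sqrt{131014} - \frac{i \sqrt{22865}}{22865} \approx 361.96 - 0.0066132 i$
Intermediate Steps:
$b = i \sqrt{22865}$ ($b = \sqrt{-22865} = i \sqrt{22865} \approx 151.21 i$)
$J = - \frac{i \sqrt{22865}}{22865}$ ($J = \frac{1}{i \sqrt{22865}} = - \frac{i \sqrt{22865}}{22865} \approx - 0.0066132 i$)
$\sqrt{160514 - 29500} + J = \sqrt{160514 - 29500} - \frac{i \sqrt{22865}}{22865} = \sqrt{131014} - \frac{i \sqrt{22865}}{22865}$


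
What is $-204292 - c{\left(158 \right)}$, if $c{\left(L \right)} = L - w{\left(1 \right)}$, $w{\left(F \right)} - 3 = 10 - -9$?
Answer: $-204428$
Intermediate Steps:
$w{\left(F \right)} = 22$ ($w{\left(F \right)} = 3 + \left(10 - -9\right) = 3 + \left(10 + 9\right) = 3 + 19 = 22$)
$c{\left(L \right)} = -22 + L$ ($c{\left(L \right)} = L - 22 = -22 + L$)
$-204292 - c{\left(158 \right)} = -204292 - \left(-22 + 158\right) = -204292 - 136 = -204428$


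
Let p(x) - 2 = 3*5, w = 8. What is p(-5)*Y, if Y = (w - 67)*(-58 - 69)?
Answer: 127381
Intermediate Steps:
Y = 7493 (Y = (8 - 67)*(-58 - 69) = -59*(-127) = 7493)
p(x) = 17 (p(x) = 2 + 3*5 = 2 + 15 = 17)
p(-5)*Y = 17*7493 = 127381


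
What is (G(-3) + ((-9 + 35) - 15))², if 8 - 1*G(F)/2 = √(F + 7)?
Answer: 529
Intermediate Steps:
G(F) = 16 - 2*√(7 + F) (G(F) = 16 - 2*√(F + 7) = 16 - 2*√(7 + F))
(G(-3) + ((-9 + 35) - 15))² = ((16 - 2*√(7 - 3)) + ((-9 + 35) - 15))² = ((16 - 2*√4) + (26 - 15))² = ((16 - 2*2) + 11)² = ((16 - 4) + 11)² = (12 + 11)² = 23² = 529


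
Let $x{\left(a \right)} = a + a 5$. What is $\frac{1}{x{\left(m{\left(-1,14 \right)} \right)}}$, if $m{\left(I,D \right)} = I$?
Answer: $- \frac{1}{6} \approx -0.16667$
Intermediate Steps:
$x{\left(a \right)} = 6 a$ ($x{\left(a \right)} = a + 5 a = 6 a$)
$\frac{1}{x{\left(m{\left(-1,14 \right)} \right)}} = \frac{1}{6 \left(-1\right)} = \frac{1}{-6} = - \frac{1}{6}$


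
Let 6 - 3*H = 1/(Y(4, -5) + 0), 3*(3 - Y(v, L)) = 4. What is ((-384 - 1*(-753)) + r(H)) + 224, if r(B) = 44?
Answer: 637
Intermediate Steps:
Y(v, L) = 5/3 (Y(v, L) = 3 - ⅓*4 = 3 - 4/3 = 5/3)
H = 9/5 (H = 2 - 1/(3*(5/3 + 0)) = 2 - 1/(3*5/3) = 2 - ⅓*⅗ = 2 - ⅕ = 9/5 ≈ 1.8000)
((-384 - 1*(-753)) + r(H)) + 224 = ((-384 - 1*(-753)) + 44) + 224 = ((-384 + 753) + 44) + 224 = (369 + 44) + 224 = 413 + 224 = 637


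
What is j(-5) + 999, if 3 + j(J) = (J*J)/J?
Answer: 991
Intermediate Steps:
j(J) = -3 + J (j(J) = -3 + (J*J)/J = -3 + J²/J = -3 + J)
j(-5) + 999 = (-3 - 5) + 999 = -8 + 999 = 991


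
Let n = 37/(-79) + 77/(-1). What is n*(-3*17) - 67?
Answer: 306827/79 ≈ 3883.9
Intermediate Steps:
n = -6120/79 (n = 37*(-1/79) + 77*(-1) = -37/79 - 77 = -6120/79 ≈ -77.468)
n*(-3*17) - 67 = -(-18360)*17/79 - 67 = -6120/79*(-51) - 67 = 312120/79 - 67 = 306827/79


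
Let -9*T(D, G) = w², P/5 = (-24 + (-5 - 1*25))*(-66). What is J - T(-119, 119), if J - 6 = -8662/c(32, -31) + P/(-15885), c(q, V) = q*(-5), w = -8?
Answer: 16806787/254160 ≈ 66.127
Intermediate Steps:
P = 17820 (P = 5*((-24 + (-5 - 1*25))*(-66)) = 5*((-24 + (-5 - 25))*(-66)) = 5*((-24 - 30)*(-66)) = 5*(-54*(-66)) = 5*3564 = 17820)
c(q, V) = -5*q
T(D, G) = -64/9 (T(D, G) = -⅑*(-8)² = -⅑*64 = -64/9)
J = 1666603/28240 (J = 6 + (-8662/((-5*32)) + 17820/(-15885)) = 6 + (-8662/(-160) + 17820*(-1/15885)) = 6 + (-8662*(-1/160) - 396/353) = 6 + (4331/80 - 396/353) = 6 + 1497163/28240 = 1666603/28240 ≈ 59.016)
J - T(-119, 119) = 1666603/28240 - 1*(-64/9) = 1666603/28240 + 64/9 = 16806787/254160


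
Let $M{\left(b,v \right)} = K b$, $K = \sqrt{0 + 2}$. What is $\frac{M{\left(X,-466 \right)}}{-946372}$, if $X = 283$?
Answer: $- \frac{283 \sqrt{2}}{946372} \approx -0.0004229$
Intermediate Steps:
$K = \sqrt{2} \approx 1.4142$
$M{\left(b,v \right)} = b \sqrt{2}$ ($M{\left(b,v \right)} = \sqrt{2} b = b \sqrt{2}$)
$\frac{M{\left(X,-466 \right)}}{-946372} = \frac{283 \sqrt{2}}{-946372} = 283 \sqrt{2} \left(- \frac{1}{946372}\right) = - \frac{283 \sqrt{2}}{946372}$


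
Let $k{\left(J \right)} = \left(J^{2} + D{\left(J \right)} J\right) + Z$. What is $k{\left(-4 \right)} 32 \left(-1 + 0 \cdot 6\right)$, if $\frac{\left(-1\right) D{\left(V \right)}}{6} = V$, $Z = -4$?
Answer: $2688$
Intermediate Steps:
$D{\left(V \right)} = - 6 V$
$k{\left(J \right)} = -4 - 5 J^{2}$ ($k{\left(J \right)} = \left(J^{2} + - 6 J J\right) - 4 = \left(J^{2} - 6 J^{2}\right) - 4 = - 5 J^{2} - 4 = -4 - 5 J^{2}$)
$k{\left(-4 \right)} 32 \left(-1 + 0 \cdot 6\right) = \left(-4 - 5 \left(-4\right)^{2}\right) 32 \left(-1 + 0 \cdot 6\right) = \left(-4 - 80\right) 32 \left(-1 + 0\right) = \left(-4 - 80\right) 32 \left(-1\right) = \left(-84\right) 32 \left(-1\right) = \left(-2688\right) \left(-1\right) = 2688$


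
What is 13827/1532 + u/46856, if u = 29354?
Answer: 43303015/4486462 ≈ 9.6519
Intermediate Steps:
13827/1532 + u/46856 = 13827/1532 + 29354/46856 = 13827*(1/1532) + 29354*(1/46856) = 13827/1532 + 14677/23428 = 43303015/4486462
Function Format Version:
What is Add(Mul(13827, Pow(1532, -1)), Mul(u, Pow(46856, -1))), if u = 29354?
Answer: Rational(43303015, 4486462) ≈ 9.6519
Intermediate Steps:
Add(Mul(13827, Pow(1532, -1)), Mul(u, Pow(46856, -1))) = Add(Mul(13827, Pow(1532, -1)), Mul(29354, Pow(46856, -1))) = Add(Mul(13827, Rational(1, 1532)), Mul(29354, Rational(1, 46856))) = Add(Rational(13827, 1532), Rational(14677, 23428)) = Rational(43303015, 4486462)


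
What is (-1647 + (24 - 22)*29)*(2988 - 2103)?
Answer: -1406265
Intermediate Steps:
(-1647 + (24 - 22)*29)*(2988 - 2103) = (-1647 + 2*29)*885 = (-1647 + 58)*885 = -1589*885 = -1406265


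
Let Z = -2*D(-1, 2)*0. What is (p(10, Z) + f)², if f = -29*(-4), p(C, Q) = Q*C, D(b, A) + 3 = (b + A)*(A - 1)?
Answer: 13456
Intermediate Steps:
D(b, A) = -3 + (-1 + A)*(A + b) (D(b, A) = -3 + (b + A)*(A - 1) = -3 + (A + b)*(-1 + A) = -3 + (-1 + A)*(A + b))
Z = 0 (Z = -2*(-3 + 2² - 1*2 - 1*(-1) + 2*(-1))*0 = -2*(-3 + 4 - 2 + 1 - 2)*0 = -2*(-2)*0 = 4*0 = 0)
p(C, Q) = C*Q
f = 116
(p(10, Z) + f)² = (10*0 + 116)² = (0 + 116)² = 116² = 13456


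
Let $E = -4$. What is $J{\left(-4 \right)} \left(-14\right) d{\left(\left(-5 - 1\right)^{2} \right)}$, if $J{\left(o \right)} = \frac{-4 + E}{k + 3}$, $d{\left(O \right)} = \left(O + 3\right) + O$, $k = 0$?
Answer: $2800$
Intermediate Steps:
$d{\left(O \right)} = 3 + 2 O$ ($d{\left(O \right)} = \left(3 + O\right) + O = 3 + 2 O$)
$J{\left(o \right)} = - \frac{8}{3}$ ($J{\left(o \right)} = \frac{-4 - 4}{0 + 3} = - \frac{8}{3}$)
$J{\left(-4 \right)} \left(-14\right) d{\left(\left(-5 - 1\right)^{2} \right)} = \left(- \frac{8}{3}\right) \left(-14\right) \left(3 + 2 \left(-5 - 1\right)^{2}\right) = \frac{112 \left(3 + 2 \left(-6\right)^{2}\right)}{3} = \frac{112 \left(3 + 2 \cdot 36\right)}{3} = \frac{112 \left(3 + 72\right)}{3} = \frac{112}{3} \cdot 75 = 2800$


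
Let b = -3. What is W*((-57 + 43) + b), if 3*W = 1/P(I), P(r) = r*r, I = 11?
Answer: -17/363 ≈ -0.046832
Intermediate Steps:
P(r) = r²
W = 1/363 (W = 1/(3*(11²)) = (⅓)/121 = (⅓)*(1/121) = 1/363 ≈ 0.0027548)
W*((-57 + 43) + b) = ((-57 + 43) - 3)/363 = (-14 - 3)/363 = (1/363)*(-17) = -17/363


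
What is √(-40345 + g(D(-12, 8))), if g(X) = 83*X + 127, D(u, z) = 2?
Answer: 2*I*√10013 ≈ 200.13*I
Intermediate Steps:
g(X) = 127 + 83*X
√(-40345 + g(D(-12, 8))) = √(-40345 + (127 + 83*2)) = √(-40345 + (127 + 166)) = √(-40345 + 293) = √(-40052) = 2*I*√10013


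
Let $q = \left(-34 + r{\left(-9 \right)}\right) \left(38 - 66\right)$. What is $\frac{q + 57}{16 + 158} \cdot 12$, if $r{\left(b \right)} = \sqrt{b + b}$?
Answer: $\frac{2018}{29} - \frac{168 i \sqrt{2}}{29} \approx 69.586 - 8.1927 i$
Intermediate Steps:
$r{\left(b \right)} = \sqrt{2} \sqrt{b}$ ($r{\left(b \right)} = \sqrt{2 b} = \sqrt{2} \sqrt{b}$)
$q = 952 - 84 i \sqrt{2}$ ($q = \left(-34 + \sqrt{2} \sqrt{-9}\right) \left(38 - 66\right) = \left(-34 + \sqrt{2} \cdot 3 i\right) \left(-28\right) = \left(-34 + 3 i \sqrt{2}\right) \left(-28\right) = 952 - 84 i \sqrt{2} \approx 952.0 - 118.79 i$)
$\frac{q + 57}{16 + 158} \cdot 12 = \frac{\left(952 - 84 i \sqrt{2}\right) + 57}{16 + 158} \cdot 12 = \frac{1009 - 84 i \sqrt{2}}{174} \cdot 12 = \left(1009 - 84 i \sqrt{2}\right) \frac{1}{174} \cdot 12 = \left(\frac{1009}{174} - \frac{14 i \sqrt{2}}{29}\right) 12 = \frac{2018}{29} - \frac{168 i \sqrt{2}}{29}$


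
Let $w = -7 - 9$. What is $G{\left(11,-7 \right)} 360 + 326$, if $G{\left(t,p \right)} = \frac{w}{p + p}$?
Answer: $\frac{5162}{7} \approx 737.43$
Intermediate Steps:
$w = -16$ ($w = -7 - 9 = -16$)
$G{\left(t,p \right)} = - \frac{8}{p}$ ($G{\left(t,p \right)} = - \frac{16}{p + p} = - \frac{16}{2 p} = - 16 \frac{1}{2 p} = - \frac{8}{p}$)
$G{\left(11,-7 \right)} 360 + 326 = - \frac{8}{-7} \cdot 360 + 326 = \left(-8\right) \left(- \frac{1}{7}\right) 360 + 326 = \frac{8}{7} \cdot 360 + 326 = \frac{2880}{7} + 326 = \frac{5162}{7}$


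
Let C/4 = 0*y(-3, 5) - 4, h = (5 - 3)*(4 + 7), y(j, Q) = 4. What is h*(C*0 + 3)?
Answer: 66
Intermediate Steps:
h = 22 (h = 2*11 = 22)
C = -16 (C = 4*(0*4 - 4) = 4*(0 - 4) = 4*(-4) = -16)
h*(C*0 + 3) = 22*(-16*0 + 3) = 22*(0 + 3) = 22*3 = 66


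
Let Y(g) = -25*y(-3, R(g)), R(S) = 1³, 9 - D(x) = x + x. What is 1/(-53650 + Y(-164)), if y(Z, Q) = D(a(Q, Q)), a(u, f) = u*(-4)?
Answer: -1/54075 ≈ -1.8493e-5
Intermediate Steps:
a(u, f) = -4*u
D(x) = 9 - 2*x (D(x) = 9 - (x + x) = 9 - 2*x)
R(S) = 1
y(Z, Q) = 9 + 8*Q (y(Z, Q) = 9 - (-8)*Q = 9 + 8*Q)
Y(g) = -425 (Y(g) = -25*(9 + 8*1) = -25*(9 + 8) = -25*17 = -425)
1/(-53650 + Y(-164)) = 1/(-53650 - 425) = 1/(-54075) = -1/54075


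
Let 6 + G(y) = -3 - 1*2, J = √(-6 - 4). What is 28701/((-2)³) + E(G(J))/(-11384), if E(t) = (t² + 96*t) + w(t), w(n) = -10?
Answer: -20420289/5692 ≈ -3587.5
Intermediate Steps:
J = I*√10 (J = √(-10) = I*√10 ≈ 3.1623*I)
G(y) = -11 (G(y) = -6 + (-3 - 1*2) = -6 + (-3 - 2) = -6 - 5 = -11)
E(t) = -10 + t² + 96*t (E(t) = (t² + 96*t) - 10 = -10 + t² + 96*t)
28701/((-2)³) + E(G(J))/(-11384) = 28701/((-2)³) + (-10 + (-11)² + 96*(-11))/(-11384) = 28701/(-8) + (-10 + 121 - 1056)*(-1/11384) = 28701*(-⅛) - 945*(-1/11384) = -28701/8 + 945/11384 = -20420289/5692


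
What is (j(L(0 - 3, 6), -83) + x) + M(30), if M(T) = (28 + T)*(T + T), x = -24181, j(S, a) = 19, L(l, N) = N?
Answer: -20682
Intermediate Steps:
M(T) = 2*T*(28 + T) (M(T) = (28 + T)*(2*T) = 2*T*(28 + T))
(j(L(0 - 3, 6), -83) + x) + M(30) = (19 - 24181) + 2*30*(28 + 30) = -24162 + 2*30*58 = -24162 + 3480 = -20682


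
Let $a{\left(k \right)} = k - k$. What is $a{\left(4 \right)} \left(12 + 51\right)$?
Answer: $0$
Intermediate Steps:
$a{\left(k \right)} = 0$
$a{\left(4 \right)} \left(12 + 51\right) = 0 \left(12 + 51\right) = 0 \cdot 63 = 0$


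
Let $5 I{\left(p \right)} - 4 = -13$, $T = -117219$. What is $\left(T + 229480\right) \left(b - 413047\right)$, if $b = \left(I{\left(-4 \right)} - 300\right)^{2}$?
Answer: $- \frac{903599341534}{25} \approx -3.6144 \cdot 10^{10}$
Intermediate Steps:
$I{\left(p \right)} = - \frac{9}{5}$ ($I{\left(p \right)} = \frac{4}{5} + \frac{1}{5} \left(-13\right) = \frac{4}{5} - \frac{13}{5} = - \frac{9}{5}$)
$b = \frac{2277081}{25}$ ($b = \left(- \frac{9}{5} - 300\right)^{2} = \left(- \frac{1509}{5}\right)^{2} = \frac{2277081}{25} \approx 91083.0$)
$\left(T + 229480\right) \left(b - 413047\right) = \left(-117219 + 229480\right) \left(\frac{2277081}{25} - 413047\right) = 112261 \left(- \frac{8049094}{25}\right) = - \frac{903599341534}{25}$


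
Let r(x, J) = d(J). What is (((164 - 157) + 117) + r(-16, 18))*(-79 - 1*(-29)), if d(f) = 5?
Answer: -6450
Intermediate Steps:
r(x, J) = 5
(((164 - 157) + 117) + r(-16, 18))*(-79 - 1*(-29)) = (((164 - 157) + 117) + 5)*(-79 - 1*(-29)) = ((7 + 117) + 5)*(-79 + 29) = (124 + 5)*(-50) = 129*(-50) = -6450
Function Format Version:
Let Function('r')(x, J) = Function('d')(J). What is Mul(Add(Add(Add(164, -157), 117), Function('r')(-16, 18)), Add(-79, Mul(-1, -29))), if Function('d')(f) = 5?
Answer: -6450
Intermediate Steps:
Function('r')(x, J) = 5
Mul(Add(Add(Add(164, -157), 117), Function('r')(-16, 18)), Add(-79, Mul(-1, -29))) = Mul(Add(Add(Add(164, -157), 117), 5), Add(-79, Mul(-1, -29))) = Mul(Add(Add(7, 117), 5), Add(-79, 29)) = Mul(Add(124, 5), -50) = Mul(129, -50) = -6450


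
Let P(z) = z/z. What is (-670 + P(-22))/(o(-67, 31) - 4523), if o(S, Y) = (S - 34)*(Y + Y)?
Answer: 223/3595 ≈ 0.062031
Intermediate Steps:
P(z) = 1
o(S, Y) = 2*Y*(-34 + S) (o(S, Y) = (-34 + S)*(2*Y) = 2*Y*(-34 + S))
(-670 + P(-22))/(o(-67, 31) - 4523) = (-670 + 1)/(2*31*(-34 - 67) - 4523) = -669/(2*31*(-101) - 4523) = -669/(-6262 - 4523) = -669/(-10785) = -669*(-1/10785) = 223/3595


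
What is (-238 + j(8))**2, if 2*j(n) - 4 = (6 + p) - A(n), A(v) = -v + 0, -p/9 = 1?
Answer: 218089/4 ≈ 54522.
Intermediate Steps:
p = -9 (p = -9*1 = -9)
A(v) = -v
j(n) = 1/2 + n/2 (j(n) = 2 + ((6 - 9) - (-1)*n)/2 = 2 + (-3 + n)/2 = 2 + (-3/2 + n/2) = 1/2 + n/2)
(-238 + j(8))**2 = (-238 + (1/2 + (1/2)*8))**2 = (-238 + (1/2 + 4))**2 = (-238 + 9/2)**2 = (-467/2)**2 = 218089/4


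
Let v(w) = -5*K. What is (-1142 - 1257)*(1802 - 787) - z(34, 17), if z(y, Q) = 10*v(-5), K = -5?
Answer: -2435235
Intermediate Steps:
v(w) = 25 (v(w) = -5*(-5) = 25)
z(y, Q) = 250 (z(y, Q) = 10*25 = 250)
(-1142 - 1257)*(1802 - 787) - z(34, 17) = (-1142 - 1257)*(1802 - 787) - 1*250 = -2399*1015 - 250 = -2434985 - 250 = -2435235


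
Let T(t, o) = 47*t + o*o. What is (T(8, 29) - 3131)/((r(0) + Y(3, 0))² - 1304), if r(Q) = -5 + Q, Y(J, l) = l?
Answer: 1914/1279 ≈ 1.4965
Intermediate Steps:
T(t, o) = o² + 47*t (T(t, o) = 47*t + o² = o² + 47*t)
(T(8, 29) - 3131)/((r(0) + Y(3, 0))² - 1304) = ((29² + 47*8) - 3131)/(((-5 + 0) + 0)² - 1304) = ((841 + 376) - 3131)/((-5 + 0)² - 1304) = (1217 - 3131)/((-5)² - 1304) = -1914/(25 - 1304) = -1914/(-1279) = -1914*(-1/1279) = 1914/1279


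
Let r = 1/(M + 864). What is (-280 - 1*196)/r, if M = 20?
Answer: -420784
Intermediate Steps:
r = 1/884 (r = 1/(20 + 864) = 1/884 ≈ 0.0011312)
(-280 - 1*196)/r = (-280 - 1*196)/(1/884) = (-280 - 196)*884 = -476*884 = -420784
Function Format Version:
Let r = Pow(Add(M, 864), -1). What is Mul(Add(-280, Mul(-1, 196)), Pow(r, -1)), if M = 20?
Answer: -420784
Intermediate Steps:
r = Rational(1, 884) (r = Pow(Add(20, 864), -1) = Pow(884, -1) = Rational(1, 884) ≈ 0.0011312)
Mul(Add(-280, Mul(-1, 196)), Pow(r, -1)) = Mul(Add(-280, Mul(-1, 196)), Pow(Rational(1, 884), -1)) = Mul(Add(-280, -196), 884) = Mul(-476, 884) = -420784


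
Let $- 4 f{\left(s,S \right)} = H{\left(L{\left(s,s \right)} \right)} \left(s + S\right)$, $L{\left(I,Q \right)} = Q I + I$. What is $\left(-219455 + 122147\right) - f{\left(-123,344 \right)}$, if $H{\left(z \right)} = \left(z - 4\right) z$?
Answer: $12437783355$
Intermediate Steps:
$L{\left(I,Q \right)} = I + I Q$ ($L{\left(I,Q \right)} = I Q + I = I + I Q$)
$H{\left(z \right)} = z \left(-4 + z\right)$ ($H{\left(z \right)} = \left(-4 + z\right) z = z \left(-4 + z\right)$)
$f{\left(s,S \right)} = - \frac{s \left(1 + s\right) \left(-4 + s \left(1 + s\right)\right) \left(S + s\right)}{4}$ ($f{\left(s,S \right)} = - \frac{s \left(1 + s\right) \left(-4 + s \left(1 + s\right)\right) \left(s + S\right)}{4} = - \frac{s \left(1 + s\right) \left(-4 + s \left(1 + s\right)\right) \left(S + s\right)}{4}$)
$\left(-219455 + 122147\right) - f{\left(-123,344 \right)} = \left(-219455 + 122147\right) - \left(- \frac{1}{4}\right) \left(-123\right) \left(1 - 123\right) \left(-4 - 123 \left(1 - 123\right)\right) \left(344 - 123\right) = -97308 - \left(- \frac{1}{4}\right) \left(-123\right) \left(-122\right) \left(-4 - -15006\right) 221 = -97308 - \left(- \frac{1}{4}\right) \left(-123\right) \left(-122\right) \left(-4 + 15006\right) 221 = -97308 - \left(- \frac{1}{4}\right) \left(-123\right) \left(-122\right) 15002 \cdot 221 = -97308 - -12437880663 = -97308 + 12437880663 = 12437783355$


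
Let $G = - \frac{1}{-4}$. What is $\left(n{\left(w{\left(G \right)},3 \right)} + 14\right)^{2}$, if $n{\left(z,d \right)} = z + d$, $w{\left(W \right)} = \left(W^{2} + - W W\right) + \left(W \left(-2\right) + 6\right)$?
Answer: $\frac{2025}{4} \approx 506.25$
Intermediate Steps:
$G = \frac{1}{4}$ ($G = \left(-1\right) \left(- \frac{1}{4}\right) = \frac{1}{4} \approx 0.25$)
$w{\left(W \right)} = 6 - 2 W$ ($w{\left(W \right)} = \left(W^{2} - W^{2}\right) - \left(-6 + 2 W\right) = 0 - \left(-6 + 2 W\right) = 6 - 2 W$)
$n{\left(z,d \right)} = d + z$
$\left(n{\left(w{\left(G \right)},3 \right)} + 14\right)^{2} = \left(\left(3 + \left(6 - \frac{1}{2}\right)\right) + 14\right)^{2} = \left(\left(3 + \frac{11}{2}\right) + 14\right)^{2} = \left(\frac{17}{2} + 14\right)^{2} = \left(\frac{45}{2}\right)^{2} = \frac{2025}{4}$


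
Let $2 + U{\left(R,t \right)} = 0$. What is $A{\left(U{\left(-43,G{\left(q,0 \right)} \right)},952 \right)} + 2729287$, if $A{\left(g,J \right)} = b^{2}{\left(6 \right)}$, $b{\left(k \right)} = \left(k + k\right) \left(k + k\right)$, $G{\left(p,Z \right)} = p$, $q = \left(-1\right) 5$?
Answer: $2750023$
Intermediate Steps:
$q = -5$
$b{\left(k \right)} = 4 k^{2}$ ($b{\left(k \right)} = 2 k 2 k = 4 k^{2}$)
$U{\left(R,t \right)} = -2$ ($U{\left(R,t \right)} = -2 + 0 = -2$)
$A{\left(g,J \right)} = 20736$ ($A{\left(g,J \right)} = \left(4 \cdot 6^{2}\right)^{2} = \left(4 \cdot 36\right)^{2} = 144^{2} = 20736$)
$A{\left(U{\left(-43,G{\left(q,0 \right)} \right)},952 \right)} + 2729287 = 20736 + 2729287 = 2750023$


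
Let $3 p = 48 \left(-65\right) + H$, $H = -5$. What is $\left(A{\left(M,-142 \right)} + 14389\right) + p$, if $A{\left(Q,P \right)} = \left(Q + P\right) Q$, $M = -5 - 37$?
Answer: $\frac{63226}{3} \approx 21075.0$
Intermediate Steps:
$M = -42$ ($M = -5 - 37 = -42$)
$A{\left(Q,P \right)} = Q \left(P + Q\right)$ ($A{\left(Q,P \right)} = \left(P + Q\right) Q = Q \left(P + Q\right)$)
$p = - \frac{3125}{3}$ ($p = \frac{48 \left(-65\right) - 5}{3} = \frac{-3120 - 5}{3} = \frac{1}{3} \left(-3125\right) = - \frac{3125}{3} \approx -1041.7$)
$\left(A{\left(M,-142 \right)} + 14389\right) + p = \left(- 42 \left(-142 - 42\right) + 14389\right) - \frac{3125}{3} = \left(\left(-42\right) \left(-184\right) + 14389\right) - \frac{3125}{3} = \left(7728 + 14389\right) - \frac{3125}{3} = 22117 - \frac{3125}{3} = \frac{63226}{3}$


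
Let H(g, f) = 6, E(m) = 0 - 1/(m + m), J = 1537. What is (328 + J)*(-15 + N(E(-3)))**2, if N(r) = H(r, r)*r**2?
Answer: 14772665/36 ≈ 4.1035e+5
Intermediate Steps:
E(m) = -1/(2*m) (E(m) = 0 - 1/(2*m) = -1/(2*m))
N(r) = 6*r**2
(328 + J)*(-15 + N(E(-3)))**2 = (328 + 1537)*(-15 + 6*(-1/2/(-3))**2)**2 = 1865*(-15 + 6*(-1/2*(-1/3))**2)**2 = 1865*(-15 + 6*(1/6)**2)**2 = 1865*(-15 + 6*(1/36))**2 = 1865*(-15 + 1/6)**2 = 1865*(-89/6)**2 = 1865*(7921/36) = 14772665/36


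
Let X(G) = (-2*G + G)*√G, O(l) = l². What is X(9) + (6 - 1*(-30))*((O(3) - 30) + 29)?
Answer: 261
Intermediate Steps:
X(G) = -G^(3/2) (X(G) = (-G)*√G = -G^(3/2))
X(9) + (6 - 1*(-30))*((O(3) - 30) + 29) = -9^(3/2) + (6 - 1*(-30))*((3² - 30) + 29) = -1*27 + (6 + 30)*((9 - 30) + 29) = -27 + 36*(-21 + 29) = -27 + 36*8 = -27 + 288 = 261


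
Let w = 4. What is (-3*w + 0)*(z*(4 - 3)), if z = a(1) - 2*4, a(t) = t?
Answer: 84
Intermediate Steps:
z = -7 (z = 1 - 2*4 = 1 - 8 = -7)
(-3*w + 0)*(z*(4 - 3)) = (-3*4 + 0)*(-7*(4 - 3)) = (-12 + 0)*(-7*1) = -12*(-7) = 84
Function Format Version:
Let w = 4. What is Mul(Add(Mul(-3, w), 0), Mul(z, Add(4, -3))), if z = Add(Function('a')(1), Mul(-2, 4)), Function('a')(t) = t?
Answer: 84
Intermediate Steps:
z = -7 (z = Add(1, Mul(-2, 4)) = Add(1, -8) = -7)
Mul(Add(Mul(-3, w), 0), Mul(z, Add(4, -3))) = Mul(Add(Mul(-3, 4), 0), Mul(-7, Add(4, -3))) = Mul(Add(-12, 0), Mul(-7, 1)) = Mul(-12, -7) = 84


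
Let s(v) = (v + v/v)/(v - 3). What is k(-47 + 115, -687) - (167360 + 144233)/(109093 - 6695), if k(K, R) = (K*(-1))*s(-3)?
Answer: -7897843/307194 ≈ -25.710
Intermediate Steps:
s(v) = (1 + v)/(-3 + v) (s(v) = (v + 1)/(-3 + v) = (1 + v)/(-3 + v))
k(K, R) = -K/3 (k(K, R) = (K*(-1))*((1 - 3)/(-3 - 3)) = (-K)*(-2/(-6)) = (-K)*(-⅙*(-2)) = -K*(⅓) = -K/3)
k(-47 + 115, -687) - (167360 + 144233)/(109093 - 6695) = -(-47 + 115)/3 - (167360 + 144233)/(109093 - 6695) = -⅓*68 - 311593/102398 = -68/3 - 311593/102398 = -7897843/307194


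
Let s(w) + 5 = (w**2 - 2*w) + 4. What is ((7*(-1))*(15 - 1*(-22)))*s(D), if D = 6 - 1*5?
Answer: 518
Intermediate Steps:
D = 1 (D = 6 - 5 = 1)
s(w) = -1 + w**2 - 2*w (s(w) = -5 + ((w**2 - 2*w) + 4) = -5 + (4 + w**2 - 2*w) = -1 + w**2 - 2*w)
((7*(-1))*(15 - 1*(-22)))*s(D) = ((7*(-1))*(15 - 1*(-22)))*(-1 + 1**2 - 2*1) = (-7*(15 + 22))*(-1 + 1 - 2) = -7*37*(-2) = -259*(-2) = 518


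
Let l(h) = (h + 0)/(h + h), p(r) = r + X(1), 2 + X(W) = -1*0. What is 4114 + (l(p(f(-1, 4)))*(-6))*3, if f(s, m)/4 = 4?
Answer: 4105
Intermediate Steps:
X(W) = -2 (X(W) = -2 - 1*0 = -2 + 0 = -2)
f(s, m) = 16 (f(s, m) = 4*4 = 16)
p(r) = -2 + r (p(r) = r - 2 = -2 + r)
l(h) = ½ (l(h) = h/((2*h)) = h*(1/(2*h)) = ½)
4114 + (l(p(f(-1, 4)))*(-6))*3 = 4114 + ((½)*(-6))*3 = 4114 - 3*3 = 4114 - 9 = 4105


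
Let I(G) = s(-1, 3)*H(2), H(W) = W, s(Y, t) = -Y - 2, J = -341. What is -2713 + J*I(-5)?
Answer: -2031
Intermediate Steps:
s(Y, t) = -2 - Y
I(G) = -2 (I(G) = (-2 - 1*(-1))*2 = (-2 + 1)*2 = -1*2 = -2)
-2713 + J*I(-5) = -2713 - 341*(-2) = -2713 + 682 = -2031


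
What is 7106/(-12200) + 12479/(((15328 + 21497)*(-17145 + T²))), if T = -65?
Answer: -16905189089/29022519000 ≈ -0.58249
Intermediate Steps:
7106/(-12200) + 12479/(((15328 + 21497)*(-17145 + T²))) = 7106/(-12200) + 12479/(((15328 + 21497)*(-17145 + (-65)²))) = 7106*(-1/12200) + 12479/((36825*(-17145 + 4225))) = -3553/6100 + 12479/((36825*(-12920))) = -3553/6100 + 12479/(-475779000) = -3553/6100 + 12479*(-1/475779000) = -3553/6100 - 12479/475779000 = -16905189089/29022519000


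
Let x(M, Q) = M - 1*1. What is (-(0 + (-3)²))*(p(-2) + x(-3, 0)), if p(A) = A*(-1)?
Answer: 18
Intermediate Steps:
x(M, Q) = -1 + M (x(M, Q) = M - 1 = -1 + M)
p(A) = -A
(-(0 + (-3)²))*(p(-2) + x(-3, 0)) = (-(0 + (-3)²))*(-1*(-2) + (-1 - 3)) = (-(0 + 9))*(2 - 4) = -1*9*(-2) = -9*(-2) = 18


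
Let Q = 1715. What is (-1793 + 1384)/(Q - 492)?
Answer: -409/1223 ≈ -0.33442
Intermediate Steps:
(-1793 + 1384)/(Q - 492) = (-1793 + 1384)/(1715 - 492) = -409/1223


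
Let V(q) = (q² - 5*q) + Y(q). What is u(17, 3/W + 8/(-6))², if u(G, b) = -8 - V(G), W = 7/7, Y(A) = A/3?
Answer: 426409/9 ≈ 47379.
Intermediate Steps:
Y(A) = A/3 (Y(A) = A*(⅓) = A/3)
V(q) = q² - 14*q/3 (V(q) = (q² - 5*q) + q/3 = q² - 14*q/3)
W = 1 (W = 7*(⅐) = 1)
u(G, b) = -8 - G*(-14 + 3*G)/3
u(17, 3/W + 8/(-6))² = (-8 - 1*17² + (14/3)*17)² = (-8 - 1*289 + 238/3)² = (-8 - 289 + 238/3)² = (-653/3)² = 426409/9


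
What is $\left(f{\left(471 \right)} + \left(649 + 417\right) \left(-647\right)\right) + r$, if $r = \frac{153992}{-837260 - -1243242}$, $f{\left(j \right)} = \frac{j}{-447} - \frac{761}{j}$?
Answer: $- \frac{9825324122223770}{14245705389} \approx -6.897 \cdot 10^{5}$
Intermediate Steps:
$f{\left(j \right)} = - \frac{761}{j} - \frac{j}{447}$ ($f{\left(j \right)} = j \left(- \frac{1}{447}\right) - \frac{761}{j} = - \frac{j}{447} - \frac{761}{j} = - \frac{761}{j} - \frac{j}{447}$)
$r = \frac{76996}{202991}$ ($r = \frac{153992}{-837260 + 1243242} = \frac{153992}{405982} = 153992 \cdot \frac{1}{405982} = \frac{76996}{202991} \approx 0.37931$)
$\left(f{\left(471 \right)} + \left(649 + 417\right) \left(-647\right)\right) + r = \left(\left(- \frac{761}{471} - \frac{157}{149}\right) + \left(649 + 417\right) \left(-647\right)\right) + \frac{76996}{202991} = \left(\left(\left(-761\right) \frac{1}{471} - \frac{157}{149}\right) + 1066 \left(-647\right)\right) + \frac{76996}{202991} = \left(\left(- \frac{761}{471} - \frac{157}{149}\right) - 689702\right) + \frac{76996}{202991} = \left(- \frac{187336}{70179} - 689702\right) + \frac{76996}{202991} = - \frac{48402783994}{70179} + \frac{76996}{202991} = - \frac{9825324122223770}{14245705389}$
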